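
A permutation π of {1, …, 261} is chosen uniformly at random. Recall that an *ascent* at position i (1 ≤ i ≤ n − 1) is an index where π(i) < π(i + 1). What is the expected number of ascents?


Write X = Σ X_I over i = 1, …, 260, with X_I the indicator of one ascent.
There are 260 indicators.
For each fixed i, the pair (π(i), π(i+1)) is a uniformly random ordered pair of distinct values from {1, …, 261}; by symmetry P[π(i) < π(i+1)] = 1/2.
By linearity: E[X] = 260 · (1/2) = (261 − 1) · (1/2) = 130 ≈ 130.000.

E[X] = 130 = 130.000.


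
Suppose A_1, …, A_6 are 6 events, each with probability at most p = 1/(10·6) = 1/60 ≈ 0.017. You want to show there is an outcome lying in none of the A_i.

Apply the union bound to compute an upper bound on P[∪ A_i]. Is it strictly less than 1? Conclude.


Union bound: P[∪_{i=1}^{6} A_i] ≤ Σ_i P[A_i] ≤ 6·p = 6·(1/60) = 1/10.
Numerically: 1/10 ≈ 0.100.
Is 1/10 < 1? YES.
Since P[∪ A_i] ≤ 1/10 < 1, the complement has P[∩ A_i^c] ≥ 1 − 1/10 = 9/10 > 0, so some outcome avoids every A_i.

6·p = 1/10 ≈ 0.100; existence CERTIFIED by the union bound.


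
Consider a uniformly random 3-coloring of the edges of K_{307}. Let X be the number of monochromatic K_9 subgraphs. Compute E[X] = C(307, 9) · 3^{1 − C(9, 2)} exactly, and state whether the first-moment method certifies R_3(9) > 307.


E[X] = C(307, 9) · 3^{1 − 36} = 59303278327292350 · 3^{−35} = 59303278327292350/50031545098999707.
As a reduced fraction: E[X] = 59303278327292350/50031545098999707 ≈ 1.1853177.
Is E[X] < 1? NO.
Since E[X] ≥ 1, the first-moment bound is inconclusive at n = 307; it does NOT by itself certify R_3(9) > 307.

E[X] = 59303278327292350/50031545098999707 ≈ 1.1853177; E[X] ≥ 1; first-moment method inconclusive here.


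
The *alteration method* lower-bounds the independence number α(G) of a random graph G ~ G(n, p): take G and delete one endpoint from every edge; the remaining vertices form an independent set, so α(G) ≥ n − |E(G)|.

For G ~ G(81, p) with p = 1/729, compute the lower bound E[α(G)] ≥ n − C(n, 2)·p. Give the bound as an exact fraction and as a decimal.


E[|E(G)|] = C(81, 2)·p = 3240 · (1/729) = 40/9.
E[α(G)] ≥ n − E[|E(G)|] = 81 − 40/9 = 689/9.
Numerically: ≈ 76.55556.
(This is only a lower bound; the true E[α(G)] may be larger.)

E[α(G)] ≥ 689/9 ≈ 76.55556.


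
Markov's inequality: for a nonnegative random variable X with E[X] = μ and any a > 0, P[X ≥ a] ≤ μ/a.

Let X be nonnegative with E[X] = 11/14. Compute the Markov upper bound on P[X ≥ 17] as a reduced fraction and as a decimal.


μ = E[X] = 11/14, a = 17.
Markov: P[X ≥ 17] ≤ μ/a = (11/14)/17 = 11/238.
Numerically: ≈ 0.046218.
(Since a = 17 > μ = 0.785714, the bound 11/238 is < 1 and informative.)

P[X ≥ 17] ≤ 11/238 ≈ 0.046218.


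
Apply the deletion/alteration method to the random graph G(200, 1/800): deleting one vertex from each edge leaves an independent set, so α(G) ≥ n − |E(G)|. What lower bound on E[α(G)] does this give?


E[|E(G)|] = C(200, 2)·p = 19900 · (1/800) = 199/8.
E[α(G)] ≥ n − E[|E(G)|] = 200 − 199/8 = 1401/8.
Numerically: ≈ 175.12500.
(This is only a lower bound; the true E[α(G)] may be larger.)

E[α(G)] ≥ 1401/8 ≈ 175.12500.


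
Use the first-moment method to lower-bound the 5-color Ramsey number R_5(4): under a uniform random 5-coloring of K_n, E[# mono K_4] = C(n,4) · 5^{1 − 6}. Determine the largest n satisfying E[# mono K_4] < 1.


We need C(n, 4) · 5^{1 − 6} < 1, i.e. C(n, 4) < 5^{6 − 1} = 3125.
Check values of n near the boundary:
  n = 15: C(15, 4) = 1365; 1365 < 3125? YES
  n = 16: C(16, 4) = 1820; 1820 < 3125? YES
  n = 17: C(17, 4) = 2380; 2380 < 3125? YES
  n = 18: C(18, 4) = 3060; 3060 < 3125? YES
  n = 19: C(19, 4) = 3876; 3876 < 3125? NO
The largest n with C(n, 4) < 3125 is n = 18 (where E[X] = 612/625 ≈ 0.979). Hence R_5(4) > 18, i.e. R_5(4) ≥ 19.

Largest n = 18; hence R_5(4) > 18.


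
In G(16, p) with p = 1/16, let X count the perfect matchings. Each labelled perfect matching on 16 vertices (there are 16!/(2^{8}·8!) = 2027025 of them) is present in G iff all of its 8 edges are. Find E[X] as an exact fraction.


K_16 has 16!/(2^{8}·8!) = 2027025 labelled perfect matchings.
For each such perfect matching H, let X_H = 1 if all 8 edges of H are present in G. Then P[X_H = 1] = p^{8} = (1/16)^{8} = 1/4294967296.
Summing the indicators: E[X] = Σ_H E[X_H] = 2027025 · p^{8} = 2027025 · 1/4294967296 = 2027025/4294967296.
Numerically: E[X] ≈ 0.000472.

E[X] = 2027025 · (1/16)^{8} = 2027025/4294967296 ≈ 0.000472.


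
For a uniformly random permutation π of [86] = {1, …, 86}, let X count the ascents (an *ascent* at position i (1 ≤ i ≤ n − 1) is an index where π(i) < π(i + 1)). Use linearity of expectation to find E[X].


Write X = Σ X_I over i = 1, …, 85, with X_I the indicator of one ascent.
There are 85 indicators.
For each fixed i, the pair (π(i), π(i+1)) is a uniformly random ordered pair of distinct values from {1, …, 86}; by symmetry P[π(i) < π(i+1)] = 1/2.
By linearity: E[X] = 85 · (1/2) = (86 − 1) · (1/2) = 85/2 ≈ 42.50000.

E[X] = 85/2 = 42.50000.


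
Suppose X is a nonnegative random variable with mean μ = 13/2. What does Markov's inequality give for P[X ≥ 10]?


μ = E[X] = 13/2, a = 10.
Markov: P[X ≥ 10] ≤ μ/a = (13/2)/10 = 13/20.
Numerically: ≈ 0.650000.
(Since a = 10 > μ = 6.500000, the bound 13/20 is < 1 and informative.)

P[X ≥ 10] ≤ 13/20 ≈ 0.650000.


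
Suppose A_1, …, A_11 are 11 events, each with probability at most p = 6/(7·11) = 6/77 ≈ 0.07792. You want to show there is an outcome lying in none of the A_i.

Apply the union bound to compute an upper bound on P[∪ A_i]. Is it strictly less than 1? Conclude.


Union bound: P[∪_{i=1}^{11} A_i] ≤ Σ_i P[A_i] ≤ 11·p = 11·(6/77) = 6/7.
Numerically: 6/7 ≈ 0.85714.
Is 6/7 < 1? YES.
Since P[∪ A_i] ≤ 6/7 < 1, the complement has P[∩ A_i^c] ≥ 1 − 6/7 = 1/7 > 0, so some outcome avoids every A_i.

11·p = 6/7 ≈ 0.85714; existence CERTIFIED by the union bound.


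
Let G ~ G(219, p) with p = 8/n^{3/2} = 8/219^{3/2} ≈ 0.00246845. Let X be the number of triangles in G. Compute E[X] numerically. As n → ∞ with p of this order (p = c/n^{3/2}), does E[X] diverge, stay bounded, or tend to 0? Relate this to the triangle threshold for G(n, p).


Number of potential triangles: C(219, 3) = 1726669.
Each occurs with probability p³ ≈ (0.00246845)³ ≈ 1.50408176e-08.
By linearity: E[X] = C(219, 3)·p³ ≈ 1726669 · 1.50408176e-08 ≈ 0.025971.
Since α = 3/2 > 1, p = c/n^{3/2} = o(1/n) is below the triangle threshold p ~ 1/n. Asymptotically E[X] ~ (c³/6)·n^{3(1−α)} = (8³/6)·n^{-1.5} → 0, so by Markov's inequality G has no triangles w.h.p.

E[X] ≈ 0.025971; in regime p = Θ(1/n^{3/2}) E[X] tends to 0 (below the triangle threshold p ~ 1/n).


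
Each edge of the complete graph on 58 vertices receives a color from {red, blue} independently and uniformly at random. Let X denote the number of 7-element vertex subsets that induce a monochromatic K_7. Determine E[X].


Let X = Σ_S X_S over the C(58, 7) = 300674088 subsets S of size 7, where X_S = 1 if the K_7 on S is monochromatic.
For a fixed S, the K_7 on S has C(7, 2) = 21 edges. P[all 21 edges red] = (1/2)^21, and likewise for blue, so P[monochromatic] = 2·(1/2)^21 = 2^{1 − 21} = 1/1048576.
By linearity: E[X] = C(58, 7) · 2^{1 − 21} = 300674088 · 1/1048576 = 37584261/131072.
Numerically: E[X] ≈ 286.745155.

E[X] = C(58,7)·2^(1−C(7,2)) = 37584261/131072 ≈ 286.745155.


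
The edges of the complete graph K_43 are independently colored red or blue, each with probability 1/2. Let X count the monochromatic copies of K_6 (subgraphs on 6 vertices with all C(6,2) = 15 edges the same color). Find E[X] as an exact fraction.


Let X = Σ_S X_S over the C(43, 6) = 6096454 subsets S of size 6, where X_S = 1 if the K_6 on S is monochromatic.
For a fixed S, the K_6 on S has C(6, 2) = 15 edges. P[all 15 edges red] = (1/2)^15, and likewise for blue, so P[monochromatic] = 2·(1/2)^15 = 2^{1 − 15} = 1/16384.
Summing: E[X] = C(43, 6) · 2^{1 − 15} = 6096454 · 1/16384 = 3048227/8192.
Numerically: E[X] ≈ 372.098.

E[X] = C(43,6)·2^(1−C(6,2)) = 3048227/8192 ≈ 372.098.


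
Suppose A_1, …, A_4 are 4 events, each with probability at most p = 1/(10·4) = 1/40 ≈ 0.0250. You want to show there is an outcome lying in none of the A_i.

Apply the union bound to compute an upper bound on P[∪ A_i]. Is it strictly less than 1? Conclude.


Union bound: P[∪_{i=1}^{4} A_i] ≤ Σ_i P[A_i] ≤ 4·p = 4·(1/40) = 1/10.
Numerically: 1/10 ≈ 0.1000.
Is 1/10 < 1? YES.
Since P[∪ A_i] ≤ 1/10 < 1, the complement has P[∩ A_i^c] ≥ 1 − 1/10 = 9/10 > 0, so some outcome avoids every A_i.

4·p = 1/10 ≈ 0.1000; existence CERTIFIED by the union bound.


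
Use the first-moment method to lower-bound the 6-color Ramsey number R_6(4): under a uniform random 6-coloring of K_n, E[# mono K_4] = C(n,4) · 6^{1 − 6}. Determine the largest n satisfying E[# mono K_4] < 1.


We need C(n, 4) · 6^{1 − 6} < 1, i.e. C(n, 4) < 6^{6 − 1} = 7776.
Check values of n near the boundary:
  n = 17: C(17, 4) = 2380; 2380 < 7776? YES
  n = 18: C(18, 4) = 3060; 3060 < 7776? YES
  n = 19: C(19, 4) = 3876; 3876 < 7776? YES
  n = 20: C(20, 4) = 4845; 4845 < 7776? YES
  n = 21: C(21, 4) = 5985; 5985 < 7776? YES
  n = 22: C(22, 4) = 7315; 7315 < 7776? YES
  n = 23: C(23, 4) = 8855; 8855 < 7776? NO
  n = 24: C(24, 4) = 10626; 10626 < 7776? NO
  n = 25: C(25, 4) = 12650; 12650 < 7776? NO
The largest n with C(n, 4) < 7776 is n = 22 (where E[X] = 7315/7776 ≈ 0.9407). Hence R_6(4) > 22, i.e. R_6(4) ≥ 23.

Largest n = 22; hence R_6(4) > 22.


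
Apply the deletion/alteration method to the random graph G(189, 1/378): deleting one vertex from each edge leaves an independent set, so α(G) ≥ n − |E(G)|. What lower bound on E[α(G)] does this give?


E[|E(G)|] = C(189, 2)·p = 17766 · (1/378) = 47.
E[α(G)] ≥ n − E[|E(G)|] = 189 − 47 = 142.
Numerically: ≈ 142.000.
(This is only a lower bound; the true E[α(G)] may be larger.)

E[α(G)] ≥ 142 ≈ 142.000.


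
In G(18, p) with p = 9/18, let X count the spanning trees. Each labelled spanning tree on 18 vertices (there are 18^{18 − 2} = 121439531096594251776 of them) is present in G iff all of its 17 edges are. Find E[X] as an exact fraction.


K_18 has 18^{18 − 2} = 121439531096594251776 labelled spanning trees.
For each such spanning tree H, let X_H = 1 if all 17 edges of H are present in G. Then P[X_H = 1] = p^{17} = (1/2)^{17} = 1/131072.
By linearity of expectation: E[X] = Σ_H E[X_H] = 121439531096594251776 · p^{17} = 121439531096594251776 · 1/131072 = 1853020188851841/2.
Numerically: E[X] ≈ 9.265e+14.

E[X] = 121439531096594251776 · (1/2)^{17} = 1853020188851841/2 ≈ 9.265e+14.


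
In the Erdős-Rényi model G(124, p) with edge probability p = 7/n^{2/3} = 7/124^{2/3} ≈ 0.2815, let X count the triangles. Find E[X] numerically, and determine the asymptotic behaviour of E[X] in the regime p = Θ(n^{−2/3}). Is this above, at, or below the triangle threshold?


Number of potential triangles: C(124, 3) = 310124.
Each occurs with probability p³ ≈ (0.2815)³ ≈ 2.230749e-02.
By linearity: E[X] = C(124, 3)·p³ ≈ 310124 · 2.230749e-02 ≈ 6918.0887.
Since α = 2/3 < 1, p = c/n^{2/3} ≫ 1/n is above the triangle threshold p ~ 1/n. Asymptotically E[X] ~ (c³/6)·n^{3(1−α)} = (7³/6)·n^{1} → ∞; triangles are abundant w.h.p.

E[X] ≈ 6918.0887; in regime p = Θ(1/n^{2/3}) E[X] diverges (above the triangle threshold p ~ 1/n).


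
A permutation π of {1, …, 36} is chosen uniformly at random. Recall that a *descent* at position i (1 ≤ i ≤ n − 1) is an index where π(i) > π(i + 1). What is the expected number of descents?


Write X = Σ X_I over i = 1, …, 35, with X_I the indicator of one descent.
There are 35 indicators.
For each fixed i, the pair (π(i), π(i+1)) is a uniformly random ordered pair of distinct values from {1, …, 36}; by symmetry P[π(i) > π(i+1)] = 1/2.
By linearity: E[X] = 35 · (1/2) = (36 − 1) · (1/2) = 35/2 ≈ 17.500.

E[X] = 35/2 = 17.500.


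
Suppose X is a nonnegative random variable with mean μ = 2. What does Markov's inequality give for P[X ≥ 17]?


μ = E[X] = 2, a = 17.
Markov: P[X ≥ 17] ≤ μ/a = (2)/17 = 2/17.
Numerically: ≈ 0.117647.
(Since a = 17 > μ = 2.000000, the bound 2/17 is < 1 and informative.)

P[X ≥ 17] ≤ 2/17 ≈ 0.117647.


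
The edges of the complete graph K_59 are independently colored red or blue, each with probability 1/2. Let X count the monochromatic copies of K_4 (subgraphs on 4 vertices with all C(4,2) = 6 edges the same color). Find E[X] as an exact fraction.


Let X = Σ_S X_S over the C(59, 4) = 455126 subsets S of size 4, where X_S = 1 if the K_4 on S is monochromatic.
For a fixed S, the K_4 on S has C(4, 2) = 6 edges. P[all 6 edges red] = (1/2)^6, and likewise for blue, so P[monochromatic] = 2·(1/2)^6 = 2^{1 − 6} = 1/32.
Summing: E[X] = C(59, 4) · 2^{1 − 6} = 455126 · 1/32 = 227563/16.
Numerically: E[X] ≈ 14222.688.

E[X] = C(59,4)·2^(1−C(4,2)) = 227563/16 ≈ 14222.688.


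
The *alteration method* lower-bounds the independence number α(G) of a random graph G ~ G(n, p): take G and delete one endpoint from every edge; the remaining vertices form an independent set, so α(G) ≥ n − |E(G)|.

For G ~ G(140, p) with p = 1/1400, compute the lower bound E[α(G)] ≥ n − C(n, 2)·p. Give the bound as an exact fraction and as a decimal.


E[|E(G)|] = C(140, 2)·p = 9730 · (1/1400) = 139/20.
E[α(G)] ≥ n − E[|E(G)|] = 140 − 139/20 = 2661/20.
Numerically: ≈ 133.050.
(This is only a lower bound; the true E[α(G)] may be larger.)

E[α(G)] ≥ 2661/20 ≈ 133.050.


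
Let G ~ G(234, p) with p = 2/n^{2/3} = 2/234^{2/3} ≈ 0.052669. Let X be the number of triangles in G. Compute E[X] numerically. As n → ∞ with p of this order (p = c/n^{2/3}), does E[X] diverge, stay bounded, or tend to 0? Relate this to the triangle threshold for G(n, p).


Number of potential triangles: C(234, 3) = 2108184.
Each occurs with probability p³ ≈ (0.052669)³ ≈ 1.4610271e-04.
By linearity: E[X] = C(234, 3)·p³ ≈ 2108184 · 1.4610271e-04 ≈ 308.01140.
Since α = 2/3 < 1, p = c/n^{2/3} ≫ 1/n is above the triangle threshold p ~ 1/n. Asymptotically E[X] ~ (c³/6)·n^{3(1−α)} = (2³/6)·n^{1} → ∞; triangles are abundant w.h.p.

E[X] ≈ 308.01140; in regime p = Θ(1/n^{2/3}) E[X] diverges (above the triangle threshold p ~ 1/n).


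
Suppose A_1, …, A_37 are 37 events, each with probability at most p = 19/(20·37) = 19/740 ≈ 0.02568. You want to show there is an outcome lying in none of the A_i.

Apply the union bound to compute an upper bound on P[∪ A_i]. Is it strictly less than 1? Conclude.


Union bound: P[∪_{i=1}^{37} A_i] ≤ Σ_i P[A_i] ≤ 37·p = 37·(19/740) = 19/20.
Numerically: 19/20 ≈ 0.95000.
Is 19/20 < 1? YES.
Since P[∪ A_i] ≤ 19/20 < 1, the complement has P[∩ A_i^c] ≥ 1 − 19/20 = 1/20 > 0, so some outcome avoids every A_i.

37·p = 19/20 ≈ 0.95000; existence CERTIFIED by the union bound.


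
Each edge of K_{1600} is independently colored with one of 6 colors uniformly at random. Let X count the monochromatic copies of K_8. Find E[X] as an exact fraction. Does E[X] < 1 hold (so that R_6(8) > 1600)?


E[X] = C(1600, 8) · 6^{1 − 28} = 1046712188466516943800 · 6^{−27} = 1046712188466516943800/1023490369077469249536.
As a reduced fraction: E[X] = 4845889761419059925/4738381338321616896 ≈ 1.0227.
Is E[X] < 1? NO.
Since E[X] ≥ 1, the first-moment bound is inconclusive at n = 1600; it does NOT by itself certify R_6(8) > 1600.

E[X] = 4845889761419059925/4738381338321616896 ≈ 1.0227; E[X] ≥ 1; first-moment method inconclusive here.


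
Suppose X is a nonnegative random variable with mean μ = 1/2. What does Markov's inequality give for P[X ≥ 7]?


μ = E[X] = 1/2, a = 7.
Markov: P[X ≥ 7] ≤ μ/a = (1/2)/7 = 1/14.
Numerically: ≈ 0.07143.
(Since a = 7 > μ = 0.50000, the bound 1/14 is < 1 and informative.)

P[X ≥ 7] ≤ 1/14 ≈ 0.07143.


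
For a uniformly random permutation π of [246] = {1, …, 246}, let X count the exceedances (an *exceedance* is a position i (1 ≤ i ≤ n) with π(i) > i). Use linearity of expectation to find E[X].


Write X = Σ_{i=1}^{246} X_i, where X_i = 1_{π(i) > i}.
For each fixed i, π(i) is uniform over {1, …, 246} (marginal of a uniform permutation), so P[π(i) > i] = (n − i)/n. Summing: Σ_{i=1}^{246} (n − i)/n = (0 + 1 + … + 245)/246 = 246(246 − 1)/(2·246) = (246 − 1)/2.
Hence E[X] = Σ_{i=1}^{246} (246 − i)/246 = 245/2 ≈ 122.5000.

E[X] = 245/2 = 122.5000.


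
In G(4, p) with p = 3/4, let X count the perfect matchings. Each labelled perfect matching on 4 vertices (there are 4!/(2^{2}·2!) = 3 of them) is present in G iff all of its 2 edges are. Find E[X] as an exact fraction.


K_4 has 4!/(2^{2}·2!) = 3 labelled perfect matchings.
For each such perfect matching H, let X_H = 1 if all 2 edges of H are present in G. Then P[X_H = 1] = p^{2} = (3/4)^{2} = 9/16.
By linearity of expectation: E[X] = Σ_H E[X_H] = 3 · p^{2} = 3 · 9/16 = 27/16.
Numerically: E[X] ≈ 1.69.

E[X] = 3 · (3/4)^{2} = 27/16 ≈ 1.69.


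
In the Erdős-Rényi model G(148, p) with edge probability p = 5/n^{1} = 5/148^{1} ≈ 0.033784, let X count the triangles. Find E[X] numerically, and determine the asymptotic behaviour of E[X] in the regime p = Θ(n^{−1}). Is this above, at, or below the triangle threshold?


Number of potential triangles: C(148, 3) = 529396.
Each occurs with probability p³ ≈ (0.033784)³ ≈ 3.8558920e-05.
By linearity: E[X] = C(148, 3)·p³ ≈ 529396 · 3.8558920e-05 ≈ 20.41294.
Here α = 1, so p = 5/n is exactly at the triangle threshold p ~ 1/n. Asymptotically E[X] → c³/6 = 5³/6 = 125/6 ≈ 20.83333, a bounded constant. In this regime the triangle count is asymptotically Poisson(c³/6).

E[X] ≈ 20.41294; in regime p = Θ(1/n^{1}) E[X] stays bounded (at the triangle threshold p ~ 1/n).


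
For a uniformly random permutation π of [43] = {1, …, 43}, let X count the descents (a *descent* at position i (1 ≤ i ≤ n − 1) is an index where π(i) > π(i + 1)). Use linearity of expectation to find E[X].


Write X = Σ X_I over i = 1, …, 42, with X_I the indicator of one descent.
There are 42 indicators.
For each fixed i, the pair (π(i), π(i+1)) is a uniformly random ordered pair of distinct values from {1, …, 43}; by symmetry P[π(i) > π(i+1)] = 1/2.
By linearity: E[X] = 42 · (1/2) = (43 − 1) · (1/2) = 21 ≈ 21.00000.

E[X] = 21 = 21.00000.


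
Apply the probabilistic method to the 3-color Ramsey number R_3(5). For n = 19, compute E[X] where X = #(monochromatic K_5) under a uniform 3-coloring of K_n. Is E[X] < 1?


E[X] = C(19, 5) · 3^{1 − 10} = 11628 · 3^{−9} = 11628/19683.
As a reduced fraction: E[X] = 1292/2187 ≈ 0.5908.
Is E[X] < 1? YES.
Since E[X] < 1, there exists a 3-coloring of K_{19} with no monochromatic K_5; hence R_3(5) > 19.

E[X] = 1292/2187 ≈ 0.5908; E[X] < 1, so R_3(5) > 19.


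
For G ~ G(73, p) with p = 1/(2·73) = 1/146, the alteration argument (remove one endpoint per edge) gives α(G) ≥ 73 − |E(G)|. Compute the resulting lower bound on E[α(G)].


E[|E(G)|] = C(73, 2)·p = 2628 · (1/146) = 18.
E[α(G)] ≥ n − E[|E(G)|] = 73 − 18 = 55.
Numerically: ≈ 55.0000.
(This is only a lower bound; the true E[α(G)] may be larger.)

E[α(G)] ≥ 55 ≈ 55.0000.


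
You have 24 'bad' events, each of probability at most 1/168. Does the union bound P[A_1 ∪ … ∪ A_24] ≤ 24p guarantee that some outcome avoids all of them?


Union bound: P[∪_{i=1}^{24} A_i] ≤ Σ_i P[A_i] ≤ 24·p = 24·(1/168) = 1/7.
Numerically: 1/7 ≈ 0.143.
Is 1/7 < 1? YES.
Since P[∪ A_i] ≤ 1/7 < 1, the complement has P[∩ A_i^c] ≥ 1 − 1/7 = 6/7 > 0, so some outcome avoids every A_i.

24·p = 1/7 ≈ 0.143; existence CERTIFIED by the union bound.


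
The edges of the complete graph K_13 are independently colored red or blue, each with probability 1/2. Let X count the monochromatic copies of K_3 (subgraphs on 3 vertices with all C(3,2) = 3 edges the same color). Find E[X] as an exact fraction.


Let X = Σ_S X_S over the C(13, 3) = 286 subsets S of size 3, where X_S = 1 if the K_3 on S is monochromatic.
For a fixed S, the K_3 on S has C(3, 2) = 3 edges. P[all 3 edges red] = (1/2)^3, and likewise for blue, so P[monochromatic] = 2·(1/2)^3 = 2^{1 − 3} = 1/4.
Summing: E[X] = C(13, 3) · 2^{1 − 3} = 286 · 1/4 = 143/2.
Numerically: E[X] ≈ 71.50000.

E[X] = C(13,3)·2^(1−C(3,2)) = 143/2 ≈ 71.50000.


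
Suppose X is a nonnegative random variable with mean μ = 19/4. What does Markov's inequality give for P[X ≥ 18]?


μ = E[X] = 19/4, a = 18.
Markov: P[X ≥ 18] ≤ μ/a = (19/4)/18 = 19/72.
Numerically: ≈ 0.2639.
(Since a = 18 > μ = 4.7500, the bound 19/72 is < 1 and informative.)

P[X ≥ 18] ≤ 19/72 ≈ 0.2639.


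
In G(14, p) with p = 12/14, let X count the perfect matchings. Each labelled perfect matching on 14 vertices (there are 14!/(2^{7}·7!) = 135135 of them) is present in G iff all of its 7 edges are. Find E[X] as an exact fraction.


K_14 has 14!/(2^{7}·7!) = 135135 labelled perfect matchings.
For each such perfect matching H, let X_H = 1 if all 7 edges of H are present in G. Then P[X_H = 1] = p^{7} = (6/7)^{7} = 279936/823543.
Summing the indicators: E[X] = Σ_H E[X_H] = 135135 · p^{7} = 135135 · 279936/823543 = 5404164480/117649.
Numerically: E[X] ≈ 4.593e+04.

E[X] = 135135 · (6/7)^{7} = 5404164480/117649 ≈ 4.593e+04.


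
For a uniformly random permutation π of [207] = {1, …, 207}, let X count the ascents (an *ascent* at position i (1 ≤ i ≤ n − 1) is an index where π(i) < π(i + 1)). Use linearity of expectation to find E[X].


Write X = Σ X_I over i = 1, …, 206, with X_I the indicator of one ascent.
There are 206 indicators.
For each fixed i, the pair (π(i), π(i+1)) is a uniformly random ordered pair of distinct values from {1, …, 207}; by symmetry P[π(i) < π(i+1)] = 1/2.
By linearity: E[X] = 206 · (1/2) = (207 − 1) · (1/2) = 103 ≈ 103.0000.

E[X] = 103 = 103.0000.


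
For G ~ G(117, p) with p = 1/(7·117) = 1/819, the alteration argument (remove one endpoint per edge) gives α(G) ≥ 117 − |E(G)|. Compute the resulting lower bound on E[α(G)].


E[|E(G)|] = C(117, 2)·p = 6786 · (1/819) = 58/7.
E[α(G)] ≥ n − E[|E(G)|] = 117 − 58/7 = 761/7.
Numerically: ≈ 108.714.
(This is only a lower bound; the true E[α(G)] may be larger.)

E[α(G)] ≥ 761/7 ≈ 108.714.


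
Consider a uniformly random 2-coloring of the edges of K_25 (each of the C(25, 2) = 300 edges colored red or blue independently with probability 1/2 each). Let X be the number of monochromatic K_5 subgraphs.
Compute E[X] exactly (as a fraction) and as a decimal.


Let X = Σ_S X_S over the C(25, 5) = 53130 subsets S of size 5, where X_S = 1 if the K_5 on S is monochromatic.
For a fixed S, the K_5 on S has C(5, 2) = 10 edges. P[all 10 edges red] = (1/2)^10, and likewise for blue, so P[monochromatic] = 2·(1/2)^10 = 2^{1 − 10} = 1/512.
By linearity of expectation: E[X] = C(25, 5) · 2^{1 − 10} = 53130 · 1/512 = 26565/256.
Numerically: E[X] ≈ 103.7695.

E[X] = C(25,5)·2^(1−C(5,2)) = 26565/256 ≈ 103.7695.


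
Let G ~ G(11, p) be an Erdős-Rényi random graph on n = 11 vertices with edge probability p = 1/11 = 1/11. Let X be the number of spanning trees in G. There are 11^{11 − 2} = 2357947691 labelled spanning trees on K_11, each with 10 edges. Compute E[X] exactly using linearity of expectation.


K_11 has 11^{11 − 2} = 2357947691 labelled spanning trees.
For each such spanning tree H, let X_H = 1 if all 10 edges of H are present in G. Then P[X_H = 1] = p^{10} = (1/11)^{10} = 1/25937424601.
By linearity of expectation: E[X] = Σ_H E[X_H] = 2357947691 · p^{10} = 2357947691 · 1/25937424601 = 1/11.
Numerically: E[X] ≈ 0.0909.

E[X] = 2357947691 · (1/11)^{10} = 1/11 ≈ 0.0909.


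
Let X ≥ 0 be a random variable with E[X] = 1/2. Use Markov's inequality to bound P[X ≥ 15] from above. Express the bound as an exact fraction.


μ = E[X] = 1/2, a = 15.
Markov: P[X ≥ 15] ≤ μ/a = (1/2)/15 = 1/30.
Numerically: ≈ 0.03333.
(Since a = 15 > μ = 0.50000, the bound 1/30 is < 1 and informative.)

P[X ≥ 15] ≤ 1/30 ≈ 0.03333.


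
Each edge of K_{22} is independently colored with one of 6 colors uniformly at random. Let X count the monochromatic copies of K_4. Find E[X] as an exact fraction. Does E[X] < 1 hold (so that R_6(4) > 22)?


E[X] = C(22, 4) · 6^{1 − 6} = 7315 · 6^{−5} = 7315/7776.
As a reduced fraction: E[X] = 7315/7776 ≈ 0.94072.
Is E[X] < 1? YES.
Since E[X] < 1, there exists a 6-coloring of K_{22} with no monochromatic K_4; hence R_6(4) > 22.

E[X] = 7315/7776 ≈ 0.94072; E[X] < 1, so R_6(4) > 22.


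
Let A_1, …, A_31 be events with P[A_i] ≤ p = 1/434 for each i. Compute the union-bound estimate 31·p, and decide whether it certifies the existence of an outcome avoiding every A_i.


Union bound: P[∪_{i=1}^{31} A_i] ≤ Σ_i P[A_i] ≤ 31·p = 31·(1/434) = 1/14.
Numerically: 1/14 ≈ 0.0714286.
Is 1/14 < 1? YES.
Since P[∪ A_i] ≤ 1/14 < 1, the complement has P[∩ A_i^c] ≥ 1 − 1/14 = 13/14 > 0, so some outcome avoids every A_i.

31·p = 1/14 ≈ 0.0714286; existence CERTIFIED by the union bound.


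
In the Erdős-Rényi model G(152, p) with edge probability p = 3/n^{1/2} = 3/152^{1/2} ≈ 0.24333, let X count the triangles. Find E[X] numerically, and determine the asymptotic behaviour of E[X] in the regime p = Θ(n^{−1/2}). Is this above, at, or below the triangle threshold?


Number of potential triangles: C(152, 3) = 573800.
Each occurs with probability p³ ≈ (0.24333)³ ≈ 1.4407824e-02.
By linearity: E[X] = C(152, 3)·p³ ≈ 573800 · 1.4407824e-02 ≈ 8267.20917.
Since α = 1/2 < 1, p = c/n^{1/2} ≫ 1/n is above the triangle threshold p ~ 1/n. Asymptotically E[X] ~ (c³/6)·n^{3(1−α)} = (3³/6)·n^{1.5} → ∞; triangles are abundant w.h.p.

E[X] ≈ 8267.20917; in regime p = Θ(1/n^{1/2}) E[X] diverges (above the triangle threshold p ~ 1/n).


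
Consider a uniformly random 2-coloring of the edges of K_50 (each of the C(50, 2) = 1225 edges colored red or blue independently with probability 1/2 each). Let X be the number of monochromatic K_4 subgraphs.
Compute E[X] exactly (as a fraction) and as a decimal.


Let X = Σ_S X_S over the C(50, 4) = 230300 subsets S of size 4, where X_S = 1 if the K_4 on S is monochromatic.
For a fixed S, the K_4 on S has C(4, 2) = 6 edges. P[all 6 edges red] = (1/2)^6, and likewise for blue, so P[monochromatic] = 2·(1/2)^6 = 2^{1 − 6} = 1/32.
By linearity: E[X] = C(50, 4) · 2^{1 − 6} = 230300 · 1/32 = 57575/8.
Numerically: E[X] ≈ 7196.8750.

E[X] = C(50,4)·2^(1−C(4,2)) = 57575/8 ≈ 7196.8750.


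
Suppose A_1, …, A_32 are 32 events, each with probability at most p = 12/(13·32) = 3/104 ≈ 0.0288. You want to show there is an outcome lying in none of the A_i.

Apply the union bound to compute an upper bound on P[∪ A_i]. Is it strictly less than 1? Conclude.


Union bound: P[∪_{i=1}^{32} A_i] ≤ Σ_i P[A_i] ≤ 32·p = 32·(3/104) = 12/13.
Numerically: 12/13 ≈ 0.9231.
Is 12/13 < 1? YES.
Since P[∪ A_i] ≤ 12/13 < 1, the complement has P[∩ A_i^c] ≥ 1 − 12/13 = 1/13 > 0, so some outcome avoids every A_i.

32·p = 12/13 ≈ 0.9231; existence CERTIFIED by the union bound.


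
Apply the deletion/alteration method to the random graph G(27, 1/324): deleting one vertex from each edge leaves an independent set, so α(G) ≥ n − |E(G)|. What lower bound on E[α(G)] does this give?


E[|E(G)|] = C(27, 2)·p = 351 · (1/324) = 13/12.
E[α(G)] ≥ n − E[|E(G)|] = 27 − 13/12 = 311/12.
Numerically: ≈ 25.9167.
(This is only a lower bound; the true E[α(G)] may be larger.)

E[α(G)] ≥ 311/12 ≈ 25.9167.


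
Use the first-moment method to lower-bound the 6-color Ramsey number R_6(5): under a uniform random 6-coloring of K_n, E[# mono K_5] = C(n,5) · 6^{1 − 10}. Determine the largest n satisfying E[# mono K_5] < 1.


We need C(n, 5) · 6^{1 − 10} < 1, i.e. C(n, 5) < 6^{10 − 1} = 10077696.
Check values of n near the boundary:
  n = 61: C(61, 5) = 5949147; 5949147 < 10077696? YES
  n = 62: C(62, 5) = 6471002; 6471002 < 10077696? YES
  n = 63: C(63, 5) = 7028847; 7028847 < 10077696? YES
  n = 64: C(64, 5) = 7624512; 7624512 < 10077696? YES
  n = 65: C(65, 5) = 8259888; 8259888 < 10077696? YES
  n = 66: C(66, 5) = 8936928; 8936928 < 10077696? YES
  n = 67: C(67, 5) = 9657648; 9657648 < 10077696? YES
  n = 68: C(68, 5) = 10424128; 10424128 < 10077696? NO
  n = 69: C(69, 5) = 11238513; 11238513 < 10077696? NO
The largest n with C(n, 5) < 10077696 is n = 67 (where E[X] = 67067/69984 ≈ 0.9583190). Hence R_6(5) > 67, i.e. R_6(5) ≥ 68.

Largest n = 67; hence R_6(5) > 67.


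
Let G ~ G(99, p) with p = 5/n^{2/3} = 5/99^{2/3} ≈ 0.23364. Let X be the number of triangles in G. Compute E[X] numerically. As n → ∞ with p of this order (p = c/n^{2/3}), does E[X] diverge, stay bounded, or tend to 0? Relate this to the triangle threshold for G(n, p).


Number of potential triangles: C(99, 3) = 156849.
Each occurs with probability p³ ≈ (0.23364)³ ≈ 1.2753801e-02.
By linearity: E[X] = C(99, 3)·p³ ≈ 156849 · 1.2753801e-02 ≈ 2000.42088.
Since α = 2/3 < 1, p = c/n^{2/3} ≫ 1/n is above the triangle threshold p ~ 1/n. Asymptotically E[X] ~ (c³/6)·n^{3(1−α)} = (5³/6)·n^{1} → ∞; triangles are abundant w.h.p.

E[X] ≈ 2000.42088; in regime p = Θ(1/n^{2/3}) E[X] diverges (above the triangle threshold p ~ 1/n).


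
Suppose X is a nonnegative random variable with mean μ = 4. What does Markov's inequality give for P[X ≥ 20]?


μ = E[X] = 4, a = 20.
Markov: P[X ≥ 20] ≤ μ/a = (4)/20 = 1/5.
Numerically: ≈ 0.20000.
(Since a = 20 > μ = 4.00000, the bound 1/5 is < 1 and informative.)

P[X ≥ 20] ≤ 1/5 ≈ 0.20000.


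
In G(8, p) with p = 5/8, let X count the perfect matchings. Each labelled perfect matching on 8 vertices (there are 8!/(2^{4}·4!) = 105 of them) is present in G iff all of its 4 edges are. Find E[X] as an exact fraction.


K_8 has 8!/(2^{4}·4!) = 105 labelled perfect matchings.
For each such perfect matching H, let X_H = 1 if all 4 edges of H are present in G. Then P[X_H = 1] = p^{4} = (5/8)^{4} = 625/4096.
By linearity of expectation: E[X] = Σ_H E[X_H] = 105 · p^{4} = 105 · 625/4096 = 65625/4096.
Numerically: E[X] ≈ 16.02.

E[X] = 105 · (5/8)^{4} = 65625/4096 ≈ 16.02.


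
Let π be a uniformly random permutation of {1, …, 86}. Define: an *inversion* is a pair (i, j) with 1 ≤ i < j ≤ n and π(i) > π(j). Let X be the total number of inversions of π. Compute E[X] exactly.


Write X = Σ X_I over the C(86, 2) = 3655 pairs i < j, with X_I the indicator of one inversion.
There are 3655 indicators.
For each fixed pair i < j, the values π(i) and π(j) are two distinct elements of {1, …, 86} in uniformly random order; by symmetry P[π(i) > π(j)] = 1/2.
By linearity: E[X] = 3655 · (1/2) = C(86, 2) · (1/2) = 3655/2 = 3655/2 ≈ 1827.5000.

E[X] = 3655/2 = 1827.5000.


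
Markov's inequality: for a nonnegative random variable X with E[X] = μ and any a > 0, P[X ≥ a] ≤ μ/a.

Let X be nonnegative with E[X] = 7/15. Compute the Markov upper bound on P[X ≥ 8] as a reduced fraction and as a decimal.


μ = E[X] = 7/15, a = 8.
Markov: P[X ≥ 8] ≤ μ/a = (7/15)/8 = 7/120.
Numerically: ≈ 0.05833.
(Since a = 8 > μ = 0.46667, the bound 7/120 is < 1 and informative.)

P[X ≥ 8] ≤ 7/120 ≈ 0.05833.


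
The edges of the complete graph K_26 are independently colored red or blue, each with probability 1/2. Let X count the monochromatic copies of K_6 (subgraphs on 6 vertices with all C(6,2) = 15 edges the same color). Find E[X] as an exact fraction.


Let X = Σ_S X_S over the C(26, 6) = 230230 subsets S of size 6, where X_S = 1 if the K_6 on S is monochromatic.
For a fixed S, the K_6 on S has C(6, 2) = 15 edges. P[all 15 edges red] = (1/2)^15, and likewise for blue, so P[monochromatic] = 2·(1/2)^15 = 2^{1 − 15} = 1/16384.
By linearity of expectation: E[X] = C(26, 6) · 2^{1 − 15} = 230230 · 1/16384 = 115115/8192.
Numerically: E[X] ≈ 14.0521.

E[X] = C(26,6)·2^(1−C(6,2)) = 115115/8192 ≈ 14.0521.


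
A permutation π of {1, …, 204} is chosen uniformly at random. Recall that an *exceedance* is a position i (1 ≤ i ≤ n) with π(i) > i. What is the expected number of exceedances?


Write X = Σ_{i=1}^{204} X_i, where X_i = 1_{π(i) > i}.
For each fixed i, π(i) is uniform over {1, …, 204} (marginal of a uniform permutation), so P[π(i) > i] = (n − i)/n. Summing: Σ_{i=1}^{204} (n − i)/n = (0 + 1 + … + 203)/204 = 204(204 − 1)/(2·204) = (204 − 1)/2.
Hence E[X] = Σ_{i=1}^{204} (204 − i)/204 = 203/2 ≈ 101.5000.

E[X] = 203/2 = 101.5000.


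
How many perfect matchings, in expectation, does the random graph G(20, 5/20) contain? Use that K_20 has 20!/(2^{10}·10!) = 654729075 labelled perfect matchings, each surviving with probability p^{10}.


K_20 has 20!/(2^{10}·10!) = 654729075 labelled perfect matchings.
For each such perfect matching H, let X_H = 1 if all 10 edges of H are present in G. Then P[X_H = 1] = p^{10} = (1/4)^{10} = 1/1048576.
Summing the indicators: E[X] = Σ_H E[X_H] = 654729075 · p^{10} = 654729075 · 1/1048576 = 654729075/1048576.
Numerically: E[X] ≈ 624.4.

E[X] = 654729075 · (1/4)^{10} = 654729075/1048576 ≈ 624.4.


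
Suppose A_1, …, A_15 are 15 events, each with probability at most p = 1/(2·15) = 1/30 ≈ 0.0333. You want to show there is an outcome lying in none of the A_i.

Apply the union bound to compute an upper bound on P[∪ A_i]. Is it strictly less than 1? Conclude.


Union bound: P[∪_{i=1}^{15} A_i] ≤ Σ_i P[A_i] ≤ 15·p = 15·(1/30) = 1/2.
Numerically: 1/2 ≈ 0.5000.
Is 1/2 < 1? YES.
Since P[∪ A_i] ≤ 1/2 < 1, the complement has P[∩ A_i^c] ≥ 1 − 1/2 = 1/2 > 0, so some outcome avoids every A_i.

15·p = 1/2 ≈ 0.5000; existence CERTIFIED by the union bound.


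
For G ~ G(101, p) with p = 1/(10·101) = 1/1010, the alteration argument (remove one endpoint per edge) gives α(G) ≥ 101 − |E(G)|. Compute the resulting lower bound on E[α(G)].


E[|E(G)|] = C(101, 2)·p = 5050 · (1/1010) = 5.
E[α(G)] ≥ n − E[|E(G)|] = 101 − 5 = 96.
Numerically: ≈ 96.000.
(This is only a lower bound; the true E[α(G)] may be larger.)

E[α(G)] ≥ 96 ≈ 96.000.


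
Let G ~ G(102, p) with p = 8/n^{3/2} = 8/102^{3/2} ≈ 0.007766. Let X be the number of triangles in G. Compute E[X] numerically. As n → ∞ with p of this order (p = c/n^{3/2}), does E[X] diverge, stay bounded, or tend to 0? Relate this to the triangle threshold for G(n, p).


Number of potential triangles: C(102, 3) = 171700.
Each occurs with probability p³ ≈ (0.007766)³ ≈ 4.683486e-07.
By linearity: E[X] = C(102, 3)·p³ ≈ 171700 · 4.683486e-07 ≈ 0.0804.
Since α = 3/2 > 1, p = c/n^{3/2} = o(1/n) is below the triangle threshold p ~ 1/n. Asymptotically E[X] ~ (c³/6)·n^{3(1−α)} = (8³/6)·n^{-1.5} → 0, so by Markov's inequality G has no triangles w.h.p.

E[X] ≈ 0.0804; in regime p = Θ(1/n^{3/2}) E[X] tends to 0 (below the triangle threshold p ~ 1/n).


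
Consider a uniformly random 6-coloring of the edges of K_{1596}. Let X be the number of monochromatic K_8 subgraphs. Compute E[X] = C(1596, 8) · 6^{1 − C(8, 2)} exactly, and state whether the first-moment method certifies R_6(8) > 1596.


E[X] = C(1596, 8) · 6^{1 − 28} = 1025915067760710553965 · 6^{−27} = 1025915067760710553965/1023490369077469249536.
As a reduced fraction: E[X] = 37996854361507798295/37907050706572935168 ≈ 1.002369.
Is E[X] < 1? NO.
Since E[X] ≥ 1, the first-moment bound is inconclusive at n = 1596; it does NOT by itself certify R_6(8) > 1596.

E[X] = 37996854361507798295/37907050706572935168 ≈ 1.002369; E[X] ≥ 1; first-moment method inconclusive here.


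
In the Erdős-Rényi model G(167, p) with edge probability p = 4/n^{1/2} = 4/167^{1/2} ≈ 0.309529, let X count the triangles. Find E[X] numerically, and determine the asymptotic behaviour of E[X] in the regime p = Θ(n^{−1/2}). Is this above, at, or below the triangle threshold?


Number of potential triangles: C(167, 3) = 762355.
Each occurs with probability p³ ≈ (0.309529)³ ≈ 2.96555011e-02.
By linearity: E[X] = C(167, 3)·p³ ≈ 762355 · 2.96555011e-02 ≈ 22608.019562.
Since α = 1/2 < 1, p = c/n^{1/2} ≫ 1/n is above the triangle threshold p ~ 1/n. Asymptotically E[X] ~ (c³/6)·n^{3(1−α)} = (4³/6)·n^{1.5} → ∞; triangles are abundant w.h.p.

E[X] ≈ 22608.019562; in regime p = Θ(1/n^{1/2}) E[X] diverges (above the triangle threshold p ~ 1/n).


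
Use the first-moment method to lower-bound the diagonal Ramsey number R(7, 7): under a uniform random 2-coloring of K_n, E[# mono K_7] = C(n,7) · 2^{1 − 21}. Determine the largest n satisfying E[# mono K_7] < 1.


We need C(n, 7) · 2^{1 − 21} < 1, i.e. C(n, 7) < 2^{21 − 1} = 1048576.
Check values of n near the boundary:
  n = 22: C(22, 7) = 170544; 170544 < 1048576? YES
  n = 23: C(23, 7) = 245157; 245157 < 1048576? YES
  n = 24: C(24, 7) = 346104; 346104 < 1048576? YES
  n = 25: C(25, 7) = 480700; 480700 < 1048576? YES
  n = 26: C(26, 7) = 657800; 657800 < 1048576? YES
  n = 27: C(27, 7) = 888030; 888030 < 1048576? YES
  n = 28: C(28, 7) = 1184040; 1184040 < 1048576? NO
  n = 29: C(29, 7) = 1560780; 1560780 < 1048576? NO
The largest n with C(n, 7) < 1048576 is n = 27 (where E[X] = 444015/524288 ≈ 0.846891). Hence R(7, 7) > 27, i.e. R(7, 7) ≥ 28.

Largest n = 27; hence R(7, 7) > 27.


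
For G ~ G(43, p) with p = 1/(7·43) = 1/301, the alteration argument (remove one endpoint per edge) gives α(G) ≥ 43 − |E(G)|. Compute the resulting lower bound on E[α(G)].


E[|E(G)|] = C(43, 2)·p = 903 · (1/301) = 3.
E[α(G)] ≥ n − E[|E(G)|] = 43 − 3 = 40.
Numerically: ≈ 40.0000.
(This is only a lower bound; the true E[α(G)] may be larger.)

E[α(G)] ≥ 40 ≈ 40.0000.


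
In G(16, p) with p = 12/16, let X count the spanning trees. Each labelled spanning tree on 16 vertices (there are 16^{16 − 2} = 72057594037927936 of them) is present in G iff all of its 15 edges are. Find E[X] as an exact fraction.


K_16 has 16^{16 − 2} = 72057594037927936 labelled spanning trees.
For each such spanning tree H, let X_H = 1 if all 15 edges of H are present in G. Then P[X_H = 1] = p^{15} = (3/4)^{15} = 14348907/1073741824.
By linearity: E[X] = Σ_H E[X_H] = 72057594037927936 · p^{15} = 72057594037927936 · 14348907/1073741824 = 962938848411648.
Numerically: E[X] ≈ 9.63e+14.

E[X] = 72057594037927936 · (3/4)^{15} = 962938848411648 ≈ 9.63e+14.


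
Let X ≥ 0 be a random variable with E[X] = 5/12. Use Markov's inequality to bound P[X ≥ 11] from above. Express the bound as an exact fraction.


μ = E[X] = 5/12, a = 11.
Markov: P[X ≥ 11] ≤ μ/a = (5/12)/11 = 5/132.
Numerically: ≈ 0.03788.
(Since a = 11 > μ = 0.41667, the bound 5/132 is < 1 and informative.)

P[X ≥ 11] ≤ 5/132 ≈ 0.03788.


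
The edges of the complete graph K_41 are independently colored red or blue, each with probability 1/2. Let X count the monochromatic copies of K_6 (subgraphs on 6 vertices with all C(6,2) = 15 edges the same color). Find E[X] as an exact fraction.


Let X = Σ_S X_S over the C(41, 6) = 4496388 subsets S of size 6, where X_S = 1 if the K_6 on S is monochromatic.
For a fixed S, the K_6 on S has C(6, 2) = 15 edges. P[all 15 edges red] = (1/2)^15, and likewise for blue, so P[monochromatic] = 2·(1/2)^15 = 2^{1 − 15} = 1/16384.
Summing: E[X] = C(41, 6) · 2^{1 − 15} = 4496388 · 1/16384 = 1124097/4096.
Numerically: E[X] ≈ 274.43774.

E[X] = C(41,6)·2^(1−C(6,2)) = 1124097/4096 ≈ 274.43774.
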